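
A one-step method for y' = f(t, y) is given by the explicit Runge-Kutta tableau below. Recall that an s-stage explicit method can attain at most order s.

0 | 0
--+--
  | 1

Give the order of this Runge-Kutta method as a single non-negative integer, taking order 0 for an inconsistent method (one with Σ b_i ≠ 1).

b = (1)
c = (0)
Σ b_i: 1·1 = 1 ✓; 1 stage ⇒ order 1.

1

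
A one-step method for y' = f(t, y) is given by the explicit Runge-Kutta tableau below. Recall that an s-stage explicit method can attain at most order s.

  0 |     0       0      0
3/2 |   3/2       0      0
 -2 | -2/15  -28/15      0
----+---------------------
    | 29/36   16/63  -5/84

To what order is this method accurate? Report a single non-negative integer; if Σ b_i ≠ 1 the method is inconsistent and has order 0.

b = (29/36, 16/63, -5/84)
c = (0, 3/2, -2)
Ac = (0, 0, -14/5)
Σ b_i: 29/36·1 + 16/63·1 + (-5/84)·1 = 1 ✓
b·c: 16/63·3/2 + (-5/84)·(-2) = 1/2 ✓
b·c²: 16/63·9/4 + (-5/84)·4 = 1/3 ✓
b·Ac: (-5/84)·(-14/5) = 1/6 ✓; 3 stages ⇒ order 3.

3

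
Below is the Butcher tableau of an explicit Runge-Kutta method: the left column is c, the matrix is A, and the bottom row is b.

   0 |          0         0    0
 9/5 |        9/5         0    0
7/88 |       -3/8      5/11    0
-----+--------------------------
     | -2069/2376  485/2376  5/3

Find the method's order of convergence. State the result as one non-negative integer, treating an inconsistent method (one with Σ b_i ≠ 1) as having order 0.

b = (-2069/2376, 485/2376, 5/3)
c = (0, 9/5, 7/88)
Ac = (0, 0, 9/11)
Σ b_i: (-2069/2376)·1 + 485/2376·1 + 5/3·1 = 1 ✓
b·c: 485/2376·9/5 + 5/3·7/88 = 1/2 ✓
b·c²: 485/2376·81/25 + 5/3·49/7744 = 78049/116160 ≠ 1/3 ⇒ order 2.
b·Ac: 5/3·9/11 = 15/11 ≠ 1/6

2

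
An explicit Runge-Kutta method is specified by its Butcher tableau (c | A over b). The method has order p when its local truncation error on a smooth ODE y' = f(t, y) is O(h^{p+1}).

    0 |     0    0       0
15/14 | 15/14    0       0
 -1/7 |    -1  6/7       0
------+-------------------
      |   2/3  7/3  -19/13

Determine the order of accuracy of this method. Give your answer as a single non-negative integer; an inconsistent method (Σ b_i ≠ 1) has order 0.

b = (2/3, 7/3, -19/13)
c = (0, 15/14, -1/7)
Ac = (0, 0, 45/49)
Σ b_i: 2/3·1 + 7/3·1 + (-19/13)·1 = 20/13 ≠ 1 ⇒ order 0.

0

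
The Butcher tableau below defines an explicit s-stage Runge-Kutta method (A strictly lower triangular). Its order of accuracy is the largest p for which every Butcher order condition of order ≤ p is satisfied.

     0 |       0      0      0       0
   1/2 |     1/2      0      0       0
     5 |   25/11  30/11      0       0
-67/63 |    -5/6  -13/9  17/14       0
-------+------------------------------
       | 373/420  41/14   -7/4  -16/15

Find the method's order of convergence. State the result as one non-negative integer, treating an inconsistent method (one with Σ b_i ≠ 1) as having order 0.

b = (373/420, 41/14, -7/4, -16/15)
c = (0, 1/2, 5, -67/63)
Ac = (0, 0, 15/11, 337/63)
Σ b_i: 373/420·1 + 41/14·1 + (-7/4)·1 + (-16/15)·1 = 1 ✓
b·c: 41/14·1/2 + (-7/4)·5 + (-16/15)·(-67/63) = -5813/945 ≠ 1/2 ⇒ order 1.

1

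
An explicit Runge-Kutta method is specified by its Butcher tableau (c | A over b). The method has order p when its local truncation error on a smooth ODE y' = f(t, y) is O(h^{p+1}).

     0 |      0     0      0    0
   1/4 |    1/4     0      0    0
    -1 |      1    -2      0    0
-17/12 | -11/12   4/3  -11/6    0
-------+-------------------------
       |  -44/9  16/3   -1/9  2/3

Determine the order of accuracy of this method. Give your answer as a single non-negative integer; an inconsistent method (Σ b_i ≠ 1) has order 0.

b = (-44/9, 16/3, -1/9, 2/3)
c = (0, 1/4, -1, -17/12)
Ac = (0, 0, -1/2, 13/6)
Σ b_i: (-44/9)·1 + 16/3·1 + (-1/9)·1 + 2/3·1 = 1 ✓
b·c: 16/3·1/4 + (-1/9)·(-1) + 2/3·(-17/12) = 1/2 ✓
b·c²: 16/3·1/16 + (-1/9)·1 + 2/3·289/144 = 337/216 ≠ 1/3 ⇒ order 2.
b·Ac: (-1/9)·(-1/2) + 2/3·13/6 = 3/2 ≠ 1/6

2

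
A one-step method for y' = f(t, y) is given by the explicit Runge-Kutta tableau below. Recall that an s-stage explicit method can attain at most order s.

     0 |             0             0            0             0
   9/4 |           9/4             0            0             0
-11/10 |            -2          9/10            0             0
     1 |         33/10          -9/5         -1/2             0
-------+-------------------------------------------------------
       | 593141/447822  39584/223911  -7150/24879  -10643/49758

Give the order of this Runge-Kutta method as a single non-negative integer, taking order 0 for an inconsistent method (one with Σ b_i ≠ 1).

b = (593141/447822, 39584/223911, -7150/24879, -10643/49758)
c = (0, 9/4, -11/10, 1)
Ac = (0, 0, 81/40, -7/2)
Σ b_i: 593141/447822·1 + 39584/223911·1 + (-7150/24879)·1 + (-10643/49758)·1 = 1 ✓
b·c: 39584/223911·9/4 + (-7150/24879)·(-11/10) + (-10643/49758)·1 = 1/2 ✓
b·c²: 39584/223911·81/16 + (-7150/24879)·121/100 + (-10643/49758)·1 = 1/3 ✓
b·Ac: (-7150/24879)·81/40 + (-10643/49758)·(-7/2) = 1/6 ✓
b·c³: 39584/223911·729/64 + (-7150/24879)·(-1331/1000) + (-10643/49758)·1 = 1085873/497580 ≠ 1/4 ⇒ order 3.
b·(c∘Ac): (-7150/24879)·(-891/400) + (-10643/49758)·(-7/2) = 276415/199032 ≠ 1/8
b·Ac²: (-7150/24879)·729/160 + (-10643/49758)·(-3887/400) = 15307591/19903200 ≠ 1/12
b·A²c: (-10643/49758)·(-81/80) = 287361/1326880 ≠ 1/24

3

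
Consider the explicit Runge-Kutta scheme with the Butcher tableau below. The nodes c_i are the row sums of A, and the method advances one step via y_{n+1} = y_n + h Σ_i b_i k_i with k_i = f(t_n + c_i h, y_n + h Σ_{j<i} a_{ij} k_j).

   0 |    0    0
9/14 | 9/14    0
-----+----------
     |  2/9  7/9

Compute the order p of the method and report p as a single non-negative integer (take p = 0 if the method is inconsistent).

2

b = (2/9, 7/9)
c = (0, 9/14)
Σ b_i: 2/9·1 + 7/9·1 = 1 ✓
b·c: 7/9·9/14 = 1/2 ✓; 2 stages ⇒ order 2.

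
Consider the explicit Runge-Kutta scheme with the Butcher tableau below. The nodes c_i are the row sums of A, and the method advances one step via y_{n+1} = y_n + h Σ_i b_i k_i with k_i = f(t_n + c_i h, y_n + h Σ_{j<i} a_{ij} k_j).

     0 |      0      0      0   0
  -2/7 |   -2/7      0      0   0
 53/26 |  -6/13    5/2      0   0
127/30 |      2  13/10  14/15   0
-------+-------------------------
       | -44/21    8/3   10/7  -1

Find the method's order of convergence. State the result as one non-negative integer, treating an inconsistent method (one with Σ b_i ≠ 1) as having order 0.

1

b = (-44/21, 8/3, 10/7, -1)
c = (0, -2/7, 53/26, 127/30)
Ac = (0, 0, -5/7, 418/273)
Σ b_i: (-44/21)·1 + 8/3·1 + 10/7·1 + (-1)·1 = 1 ✓
b·c: 8/3·(-2/7) + 10/7·53/26 + (-1)·127/30 = -5687/2730 ≠ 1/2 ⇒ order 1.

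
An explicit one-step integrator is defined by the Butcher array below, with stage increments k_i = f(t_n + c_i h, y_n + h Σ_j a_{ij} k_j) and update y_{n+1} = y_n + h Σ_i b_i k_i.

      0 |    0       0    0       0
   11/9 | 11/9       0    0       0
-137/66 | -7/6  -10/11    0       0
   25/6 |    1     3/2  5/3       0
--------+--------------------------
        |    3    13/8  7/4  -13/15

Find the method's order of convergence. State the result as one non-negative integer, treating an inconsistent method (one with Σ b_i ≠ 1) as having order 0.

0

b = (3, 13/8, 7/4, -13/15)
c = (0, 11/9, -137/66, 25/6)
Ac = (0, 0, -10/9, -161/99)
Σ b_i: 3·1 + 13/8·1 + 7/4·1 + (-13/15)·1 = 661/120 ≠ 1 ⇒ order 0.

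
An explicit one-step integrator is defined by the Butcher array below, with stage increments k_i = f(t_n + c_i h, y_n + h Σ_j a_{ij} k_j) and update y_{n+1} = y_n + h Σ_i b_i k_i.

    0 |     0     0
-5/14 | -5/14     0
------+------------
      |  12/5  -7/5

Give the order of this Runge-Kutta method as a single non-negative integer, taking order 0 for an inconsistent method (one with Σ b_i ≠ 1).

2

b = (12/5, -7/5)
c = (0, -5/14)
Σ b_i: 12/5·1 + (-7/5)·1 = 1 ✓
b·c: (-7/5)·(-5/14) = 1/2 ✓; 2 stages ⇒ order 2.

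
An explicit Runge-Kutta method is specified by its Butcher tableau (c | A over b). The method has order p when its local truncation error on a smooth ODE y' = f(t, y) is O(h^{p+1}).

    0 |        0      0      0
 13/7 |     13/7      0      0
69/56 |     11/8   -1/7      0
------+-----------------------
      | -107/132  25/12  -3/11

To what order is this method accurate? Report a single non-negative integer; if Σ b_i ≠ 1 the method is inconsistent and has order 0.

1

b = (-107/132, 25/12, -3/11)
c = (0, 13/7, 69/56)
Ac = (0, 0, -13/49)
Σ b_i: (-107/132)·1 + 25/12·1 + (-3/11)·1 = 1 ✓
b·c: 25/12·13/7 + (-3/11)·69/56 = 6529/1848 ≠ 1/2 ⇒ order 1.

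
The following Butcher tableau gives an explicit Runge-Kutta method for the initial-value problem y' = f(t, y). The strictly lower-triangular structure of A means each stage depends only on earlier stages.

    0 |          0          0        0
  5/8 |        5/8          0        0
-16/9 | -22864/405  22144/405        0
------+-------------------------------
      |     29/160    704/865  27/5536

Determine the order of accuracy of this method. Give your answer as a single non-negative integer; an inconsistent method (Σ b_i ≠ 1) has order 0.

b = (29/160, 704/865, 27/5536)
c = (0, 5/8, -16/9)
Ac = (0, 0, 2768/81)
Σ b_i: 29/160·1 + 704/865·1 + 27/5536·1 = 1 ✓
b·c: 704/865·5/8 + 27/5536·(-16/9) = 1/2 ✓
b·c²: 704/865·25/64 + 27/5536·256/81 = 1/3 ✓
b·Ac: 27/5536·2768/81 = 1/6 ✓; 3 stages ⇒ order 3.

3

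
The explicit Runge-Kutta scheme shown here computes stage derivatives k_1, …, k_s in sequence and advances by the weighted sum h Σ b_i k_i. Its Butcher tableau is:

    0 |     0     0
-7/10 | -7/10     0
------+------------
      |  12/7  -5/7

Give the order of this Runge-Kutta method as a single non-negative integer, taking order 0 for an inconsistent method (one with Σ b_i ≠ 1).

2

b = (12/7, -5/7)
c = (0, -7/10)
Σ b_i: 12/7·1 + (-5/7)·1 = 1 ✓
b·c: (-5/7)·(-7/10) = 1/2 ✓; 2 stages ⇒ order 2.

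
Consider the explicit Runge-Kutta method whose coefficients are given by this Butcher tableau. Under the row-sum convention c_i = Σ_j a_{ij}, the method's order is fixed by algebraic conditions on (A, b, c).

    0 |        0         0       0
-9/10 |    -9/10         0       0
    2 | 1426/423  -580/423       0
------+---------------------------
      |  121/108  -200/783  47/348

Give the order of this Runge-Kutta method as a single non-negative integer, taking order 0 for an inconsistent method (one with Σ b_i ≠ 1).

3

b = (121/108, -200/783, 47/348)
c = (0, -9/10, 2)
Ac = (0, 0, 58/47)
Σ b_i: 121/108·1 + (-200/783)·1 + 47/348·1 = 1 ✓
b·c: (-200/783)·(-9/10) + 47/348·2 = 1/2 ✓
b·c²: (-200/783)·81/100 + 47/348·4 = 1/3 ✓
b·Ac: 47/348·58/47 = 1/6 ✓; 3 stages ⇒ order 3.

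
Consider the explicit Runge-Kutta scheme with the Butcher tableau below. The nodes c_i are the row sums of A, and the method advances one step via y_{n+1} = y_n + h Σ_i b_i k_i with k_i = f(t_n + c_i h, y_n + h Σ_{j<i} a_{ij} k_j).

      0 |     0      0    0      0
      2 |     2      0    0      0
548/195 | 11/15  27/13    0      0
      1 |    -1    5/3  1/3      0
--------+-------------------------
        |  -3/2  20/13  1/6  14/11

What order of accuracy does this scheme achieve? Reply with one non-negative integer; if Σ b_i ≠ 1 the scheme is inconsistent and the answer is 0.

b = (-3/2, 20/13, 1/6, 14/11)
c = (0, 2, 548/195, 1)
Ac = (0, 0, 54/13, 2498/585)
Σ b_i: (-3/2)·1 + 20/13·1 + 1/6·1 + 14/11·1 = 634/429 ≠ 1 ⇒ order 0.

0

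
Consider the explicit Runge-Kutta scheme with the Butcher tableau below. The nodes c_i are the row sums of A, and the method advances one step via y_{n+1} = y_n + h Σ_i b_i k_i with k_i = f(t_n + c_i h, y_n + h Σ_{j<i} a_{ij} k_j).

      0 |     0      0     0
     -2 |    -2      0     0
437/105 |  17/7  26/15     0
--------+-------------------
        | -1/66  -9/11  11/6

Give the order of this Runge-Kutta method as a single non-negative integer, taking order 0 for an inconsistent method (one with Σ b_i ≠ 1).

1

b = (-1/66, -9/11, 11/6)
c = (0, -2, 437/105)
Ac = (0, 0, -52/15)
Σ b_i: (-1/66)·1 + (-9/11)·1 + 11/6·1 = 1 ✓
b·c: (-9/11)·(-2) + 11/6·437/105 = 64217/6930 ≠ 1/2 ⇒ order 1.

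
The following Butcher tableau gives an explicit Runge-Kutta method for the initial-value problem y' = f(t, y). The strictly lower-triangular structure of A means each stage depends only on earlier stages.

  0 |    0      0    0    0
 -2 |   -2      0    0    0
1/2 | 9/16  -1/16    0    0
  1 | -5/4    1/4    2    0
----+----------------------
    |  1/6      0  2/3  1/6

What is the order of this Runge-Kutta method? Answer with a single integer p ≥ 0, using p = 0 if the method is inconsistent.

b = (1/6, 0, 2/3, 1/6)
c = (0, -2, 1/2, 1)
Ac = (0, 0, 1/8, 1/2)
Σ b_i: 1/6·1 + 2/3·1 + 1/6·1 = 1 ✓
b·c: 2/3·1/2 + 1/6·1 = 1/2 ✓
b·c²: 2/3·1/4 + 1/6·1 = 1/3 ✓
b·Ac: 2/3·1/8 + 1/6·1/2 = 1/6 ✓
b·c³: 2/3·1/8 + 1/6·1 = 1/4 ✓
b·(c∘Ac): 2/3·1/16 + 1/6·1/2 = 1/8 ✓
b·Ac²: 2/3·(-1/4) + 1/6·3/2 = 1/12 ✓
b·A²c: 1/6·1/4 = 1/24 ✓; 4 stages ⇒ order 4.

4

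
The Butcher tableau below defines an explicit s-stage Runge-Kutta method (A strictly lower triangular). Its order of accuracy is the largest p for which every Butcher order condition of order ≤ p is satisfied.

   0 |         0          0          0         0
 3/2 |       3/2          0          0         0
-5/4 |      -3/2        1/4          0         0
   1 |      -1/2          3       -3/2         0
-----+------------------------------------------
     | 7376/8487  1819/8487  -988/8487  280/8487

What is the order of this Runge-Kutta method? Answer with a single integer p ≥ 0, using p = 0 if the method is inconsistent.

3

b = (7376/8487, 1819/8487, -988/8487, 280/8487)
c = (0, 3/2, -5/4, 1)
Ac = (0, 0, 3/8, 51/8)
Σ b_i: 7376/8487·1 + 1819/8487·1 + (-988/8487)·1 + 280/8487·1 = 1 ✓
b·c: 1819/8487·3/2 + (-988/8487)·(-5/4) + 280/8487·1 = 1/2 ✓
b·c²: 1819/8487·9/4 + (-988/8487)·25/16 + 280/8487·1 = 1/3 ✓
b·Ac: (-988/8487)·3/8 + 280/8487·51/8 = 1/6 ✓
b·c³: 1819/8487·27/8 + (-988/8487)·(-125/64) + 280/8487·1 = 44527/45264 ≠ 1/4 ⇒ order 3.
b·(c∘Ac): (-988/8487)·(-15/32) + 280/8487·51/8 = 5995/22632 ≠ 1/8
b·Ac²: (-988/8487)·9/16 + 280/8487·141/32 = 226/2829 ≠ 1/12
b·A²c: 280/8487·(-9/16) = -35/1886 ≠ 1/24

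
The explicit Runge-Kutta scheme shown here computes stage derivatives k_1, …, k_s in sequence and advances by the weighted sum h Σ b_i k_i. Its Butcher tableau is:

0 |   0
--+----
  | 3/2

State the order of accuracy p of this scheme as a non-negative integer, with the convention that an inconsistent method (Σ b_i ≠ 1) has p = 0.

0

b = (3/2)
c = (0)
Σ b_i: 3/2·1 = 3/2 ≠ 1 ⇒ order 0.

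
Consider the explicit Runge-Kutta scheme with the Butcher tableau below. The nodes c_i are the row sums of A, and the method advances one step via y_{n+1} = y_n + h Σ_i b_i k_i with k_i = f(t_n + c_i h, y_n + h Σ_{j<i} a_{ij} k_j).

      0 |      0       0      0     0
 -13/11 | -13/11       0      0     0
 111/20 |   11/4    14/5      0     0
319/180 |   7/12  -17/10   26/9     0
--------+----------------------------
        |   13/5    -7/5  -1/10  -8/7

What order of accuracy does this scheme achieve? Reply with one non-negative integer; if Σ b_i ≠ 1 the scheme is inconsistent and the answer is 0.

b = (13/5, -7/5, -1/10, -8/7)
c = (0, -13/11, 111/20, 319/180)
Ac = (0, 0, -182/55, 2977/165)
Σ b_i: 13/5·1 + (-7/5)·1 + (-1/10)·1 + (-8/7)·1 = -3/70 ≠ 1 ⇒ order 0.

0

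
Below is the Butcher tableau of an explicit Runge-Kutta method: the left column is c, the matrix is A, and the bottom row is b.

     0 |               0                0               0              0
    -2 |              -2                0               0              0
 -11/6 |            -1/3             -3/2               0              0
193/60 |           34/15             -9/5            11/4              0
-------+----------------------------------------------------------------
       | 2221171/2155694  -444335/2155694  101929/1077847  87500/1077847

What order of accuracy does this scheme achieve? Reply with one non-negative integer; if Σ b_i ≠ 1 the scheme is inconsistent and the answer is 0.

3

b = (2221171/2155694, -444335/2155694, 101929/1077847, 87500/1077847)
c = (0, -2, -11/6, 193/60)
Ac = (0, 0, 3, -173/120)
Σ b_i: 2221171/2155694·1 + (-444335/2155694)·1 + 101929/1077847·1 + 87500/1077847·1 = 1 ✓
b·c: (-444335/2155694)·(-2) + 101929/1077847·(-11/6) + 87500/1077847·193/60 = 1/2 ✓
b·c²: (-444335/2155694)·4 + 101929/1077847·121/36 + 87500/1077847·37249/3600 = 1/3 ✓
b·Ac: 101929/1077847·3 + 87500/1077847·(-173/120) = 1/6 ✓
b·c³: (-444335/2155694)·(-8) + 101929/1077847·(-1331/216) + 87500/1077847·7189057/216000 = 584853619/155209968 ≠ 1/4 ⇒ order 3.
b·(c∘Ac): 101929/1077847·(-11/2) + 87500/1077847·(-33389/7200) = -69579259/77604984 ≠ 1/8
b·Ac²: 101929/1077847·(-6) + 87500/1077847·1471/720 = -15581039/38802492 ≠ 1/12
b·A²c: 87500/1077847·33/4 = 721875/1077847 ≠ 1/24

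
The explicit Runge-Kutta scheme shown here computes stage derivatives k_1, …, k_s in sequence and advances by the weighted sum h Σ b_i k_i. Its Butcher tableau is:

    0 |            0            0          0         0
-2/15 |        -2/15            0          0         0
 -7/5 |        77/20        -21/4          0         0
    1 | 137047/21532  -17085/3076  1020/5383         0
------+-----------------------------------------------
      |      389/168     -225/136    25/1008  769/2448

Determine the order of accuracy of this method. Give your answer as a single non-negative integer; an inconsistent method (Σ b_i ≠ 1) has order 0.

b = (389/168, -225/136, 25/1008, 769/2448)
c = (0, -2/15, -7/5, 1)
Ac = (0, 0, 7/10, 731/1538)
Σ b_i: 389/168·1 + (-225/136)·1 + 25/1008·1 + 769/2448·1 = 1 ✓
b·c: (-225/136)·(-2/15) + 25/1008·(-7/5) + 769/2448·1 = 1/2 ✓
b·c²: (-225/136)·4/225 + 25/1008·49/25 + 769/2448·1 = 1/3 ✓
b·Ac: 25/1008·7/10 + 769/2448·731/1538 = 1/6 ✓
b·c³: (-225/136)·(-8/3375) + 25/1008·(-343/125) + 769/2448·1 = 1/4 ✓
b·(c∘Ac): 25/1008·(-49/50) + 769/2448·731/1538 = 1/8 ✓
b·Ac²: 25/1008·(-7/75) + 769/2448·629/2307 = 1/12 ✓
b·A²c: 769/2448·102/769 = 1/24 ✓; 4 stages ⇒ order 4.

4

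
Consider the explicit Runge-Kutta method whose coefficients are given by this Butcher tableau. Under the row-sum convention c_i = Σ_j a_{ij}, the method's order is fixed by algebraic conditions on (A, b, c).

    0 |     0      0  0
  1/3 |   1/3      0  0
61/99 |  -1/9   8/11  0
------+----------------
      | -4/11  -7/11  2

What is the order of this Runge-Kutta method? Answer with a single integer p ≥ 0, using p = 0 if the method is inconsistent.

b = (-4/11, -7/11, 2)
c = (0, 1/3, 61/99)
Ac = (0, 0, 8/33)
Σ b_i: (-4/11)·1 + (-7/11)·1 + 2·1 = 1 ✓
b·c: (-7/11)·1/3 + 2·61/99 = 101/99 ≠ 1/2 ⇒ order 1.

1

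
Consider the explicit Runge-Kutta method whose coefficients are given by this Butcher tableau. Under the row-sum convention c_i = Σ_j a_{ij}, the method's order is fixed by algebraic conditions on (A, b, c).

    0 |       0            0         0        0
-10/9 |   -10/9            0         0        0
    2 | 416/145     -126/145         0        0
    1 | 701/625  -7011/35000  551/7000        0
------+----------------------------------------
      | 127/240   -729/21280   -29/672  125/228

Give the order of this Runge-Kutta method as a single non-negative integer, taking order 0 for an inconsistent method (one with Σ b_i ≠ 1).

4

b = (127/240, -729/21280, -29/672, 125/228)
c = (0, -10/9, 2, 1)
Ac = (0, 0, 28/29, 19/50)
Σ b_i: 127/240·1 + (-729/21280)·1 + (-29/672)·1 + 125/228·1 = 1 ✓
b·c: (-729/21280)·(-10/9) + (-29/672)·2 + 125/228·1 = 1/2 ✓
b·c²: (-729/21280)·100/81 + (-29/672)·4 + 125/228·1 = 1/3 ✓
b·Ac: (-29/672)·28/29 + 125/228·19/50 = 1/6 ✓
b·c³: (-729/21280)·(-1000/729) + (-29/672)·8 + 125/228·1 = 1/4 ✓
b·(c∘Ac): (-29/672)·56/29 + 125/228·19/50 = 1/8 ✓
b·Ac²: (-29/672)·(-280/261) + 125/228·76/1125 = 1/12 ✓
b·A²c: 125/228·19/250 = 1/24 ✓; 4 stages ⇒ order 4.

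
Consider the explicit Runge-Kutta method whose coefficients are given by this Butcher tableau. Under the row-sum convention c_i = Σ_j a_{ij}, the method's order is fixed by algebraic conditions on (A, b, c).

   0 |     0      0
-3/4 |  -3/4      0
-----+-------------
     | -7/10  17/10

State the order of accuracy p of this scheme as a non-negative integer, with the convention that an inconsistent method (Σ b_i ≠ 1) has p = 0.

1

b = (-7/10, 17/10)
c = (0, -3/4)
Σ b_i: (-7/10)·1 + 17/10·1 = 1 ✓
b·c: 17/10·(-3/4) = -51/40 ≠ 1/2 ⇒ order 1.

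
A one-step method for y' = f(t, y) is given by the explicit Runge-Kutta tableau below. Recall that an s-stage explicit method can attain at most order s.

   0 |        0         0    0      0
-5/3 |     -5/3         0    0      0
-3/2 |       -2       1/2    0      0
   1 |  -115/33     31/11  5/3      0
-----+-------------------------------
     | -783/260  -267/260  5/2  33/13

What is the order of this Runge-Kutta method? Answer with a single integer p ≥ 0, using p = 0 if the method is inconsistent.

2

b = (-783/260, -267/260, 5/2, 33/13)
c = (0, -5/3, -3/2, 1)
Ac = (0, 0, -5/6, -475/66)
Σ b_i: (-783/260)·1 + (-267/260)·1 + 5/2·1 + 33/13·1 = 1 ✓
b·c: (-267/260)·(-5/3) + 5/2·(-3/2) + 33/13·1 = 1/2 ✓
b·c²: (-267/260)·25/9 + 5/2·9/4 + 33/13·1 = 1657/312 ≠ 1/3 ⇒ order 2.
b·Ac: 5/2·(-5/6) + 33/13·(-475/66) = -3175/156 ≠ 1/6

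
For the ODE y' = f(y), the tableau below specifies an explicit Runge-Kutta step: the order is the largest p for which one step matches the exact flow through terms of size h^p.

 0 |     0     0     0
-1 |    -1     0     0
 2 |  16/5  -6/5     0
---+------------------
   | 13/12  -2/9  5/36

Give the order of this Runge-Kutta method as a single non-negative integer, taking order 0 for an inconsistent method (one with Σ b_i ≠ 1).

3

b = (13/12, -2/9, 5/36)
c = (0, -1, 2)
Ac = (0, 0, 6/5)
Σ b_i: 13/12·1 + (-2/9)·1 + 5/36·1 = 1 ✓
b·c: (-2/9)·(-1) + 5/36·2 = 1/2 ✓
b·c²: (-2/9)·1 + 5/36·4 = 1/3 ✓
b·Ac: 5/36·6/5 = 1/6 ✓; 3 stages ⇒ order 3.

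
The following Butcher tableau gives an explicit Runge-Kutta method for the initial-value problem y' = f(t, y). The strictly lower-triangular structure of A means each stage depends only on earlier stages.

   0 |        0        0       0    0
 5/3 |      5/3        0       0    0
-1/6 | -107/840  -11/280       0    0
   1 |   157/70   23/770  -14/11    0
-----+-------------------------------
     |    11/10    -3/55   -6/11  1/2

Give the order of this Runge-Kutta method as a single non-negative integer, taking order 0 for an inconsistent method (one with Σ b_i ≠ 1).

b = (11/10, -3/55, -6/11, 1/2)
c = (0, 5/3, -1/6, 1)
Ac = (0, 0, -11/168, 11/42)
Σ b_i: 11/10·1 + (-3/55)·1 + (-6/11)·1 + 1/2·1 = 1 ✓
b·c: (-3/55)·5/3 + (-6/11)·(-1/6) + 1/2·1 = 1/2 ✓
b·c²: (-3/55)·25/9 + (-6/11)·1/36 + 1/2·1 = 1/3 ✓
b·Ac: (-6/11)·(-11/168) + 1/2·11/42 = 1/6 ✓
b·c³: (-3/55)·125/27 + (-6/11)·(-1/216) + 1/2·1 = 1/4 ✓
b·(c∘Ac): (-6/11)·11/1008 + 1/2·11/42 = 1/8 ✓
b·Ac²: (-6/11)·(-55/504) + 1/2·1/21 = 1/12 ✓
b·A²c: 1/2·1/12 = 1/24 ✓; 4 stages ⇒ order 4.

4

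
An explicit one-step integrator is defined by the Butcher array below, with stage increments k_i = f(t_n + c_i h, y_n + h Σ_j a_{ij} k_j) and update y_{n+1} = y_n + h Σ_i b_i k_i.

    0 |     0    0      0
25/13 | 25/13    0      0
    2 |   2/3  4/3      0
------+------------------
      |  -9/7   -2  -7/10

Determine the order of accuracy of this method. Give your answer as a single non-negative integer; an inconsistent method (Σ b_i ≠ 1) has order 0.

0

b = (-9/7, -2, -7/10)
c = (0, 25/13, 2)
Ac = (0, 0, 100/39)
Σ b_i: (-9/7)·1 + (-2)·1 + (-7/10)·1 = -279/70 ≠ 1 ⇒ order 0.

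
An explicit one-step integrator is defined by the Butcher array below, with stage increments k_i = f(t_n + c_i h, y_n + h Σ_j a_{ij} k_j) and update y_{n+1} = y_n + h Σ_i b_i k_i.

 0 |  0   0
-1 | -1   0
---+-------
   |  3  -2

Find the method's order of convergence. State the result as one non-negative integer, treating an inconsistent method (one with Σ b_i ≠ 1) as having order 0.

b = (3, -2)
c = (0, -1)
Σ b_i: 3·1 + (-2)·1 = 1 ✓
b·c: (-2)·(-1) = 2 ≠ 1/2 ⇒ order 1.

1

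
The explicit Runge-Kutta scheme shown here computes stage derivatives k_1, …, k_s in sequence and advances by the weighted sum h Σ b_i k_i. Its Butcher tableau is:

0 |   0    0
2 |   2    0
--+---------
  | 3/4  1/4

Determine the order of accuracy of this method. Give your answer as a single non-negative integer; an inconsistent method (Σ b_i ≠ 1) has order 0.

b = (3/4, 1/4)
c = (0, 2)
Σ b_i: 3/4·1 + 1/4·1 = 1 ✓
b·c: 1/4·2 = 1/2 ✓; 2 stages ⇒ order 2.

2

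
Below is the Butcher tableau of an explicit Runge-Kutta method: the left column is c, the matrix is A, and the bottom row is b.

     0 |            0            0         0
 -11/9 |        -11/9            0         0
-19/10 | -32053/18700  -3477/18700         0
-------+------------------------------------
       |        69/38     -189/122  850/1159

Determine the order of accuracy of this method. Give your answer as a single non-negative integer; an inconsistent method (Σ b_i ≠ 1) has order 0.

3

b = (69/38, -189/122, 850/1159)
c = (0, -11/9, -19/10)
Ac = (0, 0, 1159/5100)
Σ b_i: 69/38·1 + (-189/122)·1 + 850/1159·1 = 1 ✓
b·c: (-189/122)·(-11/9) + 850/1159·(-19/10) = 1/2 ✓
b·c²: (-189/122)·121/81 + 850/1159·361/100 = 1/3 ✓
b·Ac: 850/1159·1159/5100 = 1/6 ✓; 3 stages ⇒ order 3.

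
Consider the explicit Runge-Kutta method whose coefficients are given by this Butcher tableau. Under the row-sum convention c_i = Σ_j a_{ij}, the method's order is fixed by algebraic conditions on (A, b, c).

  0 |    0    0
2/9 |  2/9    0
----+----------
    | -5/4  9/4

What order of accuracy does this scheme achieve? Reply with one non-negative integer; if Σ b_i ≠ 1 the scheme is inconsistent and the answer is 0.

2

b = (-5/4, 9/4)
c = (0, 2/9)
Σ b_i: (-5/4)·1 + 9/4·1 = 1 ✓
b·c: 9/4·2/9 = 1/2 ✓; 2 stages ⇒ order 2.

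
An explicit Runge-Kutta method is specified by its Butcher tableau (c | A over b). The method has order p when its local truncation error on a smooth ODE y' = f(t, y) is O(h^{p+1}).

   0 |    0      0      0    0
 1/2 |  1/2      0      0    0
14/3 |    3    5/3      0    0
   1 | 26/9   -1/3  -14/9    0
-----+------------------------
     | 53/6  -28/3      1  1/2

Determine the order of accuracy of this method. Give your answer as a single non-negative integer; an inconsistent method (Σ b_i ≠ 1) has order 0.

2

b = (53/6, -28/3, 1, 1/2)
c = (0, 1/2, 14/3, 1)
Ac = (0, 0, 5/6, -401/54)
Σ b_i: 53/6·1 + (-28/3)·1 + 1·1 + 1/2·1 = 1 ✓
b·c: (-28/3)·1/2 + 1·14/3 + 1/2·1 = 1/2 ✓
b·c²: (-28/3)·1/4 + 1·196/9 + 1/2·1 = 359/18 ≠ 1/3 ⇒ order 2.
b·Ac: 1·5/6 + 1/2·(-401/54) = -311/108 ≠ 1/6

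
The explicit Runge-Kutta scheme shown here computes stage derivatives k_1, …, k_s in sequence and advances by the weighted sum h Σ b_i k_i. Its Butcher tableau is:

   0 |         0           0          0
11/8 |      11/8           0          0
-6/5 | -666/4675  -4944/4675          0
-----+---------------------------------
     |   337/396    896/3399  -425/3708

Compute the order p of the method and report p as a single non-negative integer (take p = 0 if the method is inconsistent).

3

b = (337/396, 896/3399, -425/3708)
c = (0, 11/8, -6/5)
Ac = (0, 0, -618/425)
Σ b_i: 337/396·1 + 896/3399·1 + (-425/3708)·1 = 1 ✓
b·c: 896/3399·11/8 + (-425/3708)·(-6/5) = 1/2 ✓
b·c²: 896/3399·121/64 + (-425/3708)·36/25 = 1/3 ✓
b·Ac: (-425/3708)·(-618/425) = 1/6 ✓; 3 stages ⇒ order 3.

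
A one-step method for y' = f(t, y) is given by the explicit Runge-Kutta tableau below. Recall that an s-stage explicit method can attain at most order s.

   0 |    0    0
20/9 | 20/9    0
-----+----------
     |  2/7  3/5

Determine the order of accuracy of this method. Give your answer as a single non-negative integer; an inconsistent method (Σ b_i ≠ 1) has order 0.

b = (2/7, 3/5)
c = (0, 20/9)
Σ b_i: 2/7·1 + 3/5·1 = 31/35 ≠ 1 ⇒ order 0.

0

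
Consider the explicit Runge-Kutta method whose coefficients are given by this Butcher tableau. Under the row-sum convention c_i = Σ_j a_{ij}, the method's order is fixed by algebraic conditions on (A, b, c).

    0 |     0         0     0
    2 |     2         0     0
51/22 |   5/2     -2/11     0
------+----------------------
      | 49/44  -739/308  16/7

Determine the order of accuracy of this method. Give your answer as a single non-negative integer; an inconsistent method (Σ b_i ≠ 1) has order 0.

b = (49/44, -739/308, 16/7)
c = (0, 2, 51/22)
Ac = (0, 0, -4/11)
Σ b_i: 49/44·1 + (-739/308)·1 + 16/7·1 = 1 ✓
b·c: (-739/308)·2 + 16/7·51/22 = 1/2 ✓
b·c²: (-739/308)·4 + 16/7·2601/484 = 325/121 ≠ 1/3 ⇒ order 2.
b·Ac: 16/7·(-4/11) = -64/77 ≠ 1/6

2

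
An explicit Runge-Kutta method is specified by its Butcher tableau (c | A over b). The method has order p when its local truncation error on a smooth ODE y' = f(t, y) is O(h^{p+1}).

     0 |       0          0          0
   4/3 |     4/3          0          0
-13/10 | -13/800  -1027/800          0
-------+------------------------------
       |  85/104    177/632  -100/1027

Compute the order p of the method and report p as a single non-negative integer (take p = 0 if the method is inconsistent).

b = (85/104, 177/632, -100/1027)
c = (0, 4/3, -13/10)
Ac = (0, 0, -1027/600)
Σ b_i: 85/104·1 + 177/632·1 + (-100/1027)·1 = 1 ✓
b·c: 177/632·4/3 + (-100/1027)·(-13/10) = 1/2 ✓
b·c²: 177/632·16/9 + (-100/1027)·169/100 = 1/3 ✓
b·Ac: (-100/1027)·(-1027/600) = 1/6 ✓; 3 stages ⇒ order 3.

3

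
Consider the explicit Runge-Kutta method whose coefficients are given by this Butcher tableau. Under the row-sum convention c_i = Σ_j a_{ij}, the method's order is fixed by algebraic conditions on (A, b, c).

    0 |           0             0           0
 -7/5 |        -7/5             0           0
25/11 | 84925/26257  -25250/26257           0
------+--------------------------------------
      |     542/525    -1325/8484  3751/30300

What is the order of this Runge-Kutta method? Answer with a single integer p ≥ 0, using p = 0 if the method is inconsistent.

b = (542/525, -1325/8484, 3751/30300)
c = (0, -7/5, 25/11)
Ac = (0, 0, 5050/3751)
Σ b_i: 542/525·1 + (-1325/8484)·1 + 3751/30300·1 = 1 ✓
b·c: (-1325/8484)·(-7/5) + 3751/30300·25/11 = 1/2 ✓
b·c²: (-1325/8484)·49/25 + 3751/30300·625/121 = 1/3 ✓
b·Ac: 3751/30300·5050/3751 = 1/6 ✓; 3 stages ⇒ order 3.

3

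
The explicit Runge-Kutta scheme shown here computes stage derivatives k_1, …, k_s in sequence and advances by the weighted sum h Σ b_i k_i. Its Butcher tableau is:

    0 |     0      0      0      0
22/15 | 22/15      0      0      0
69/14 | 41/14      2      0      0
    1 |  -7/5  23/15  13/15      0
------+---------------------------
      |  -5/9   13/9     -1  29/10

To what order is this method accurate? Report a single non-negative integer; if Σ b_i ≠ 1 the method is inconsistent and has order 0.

b = (-5/9, 13/9, -1, 29/10)
c = (0, 22/15, 69/14, 1)
Ac = (0, 0, 44/15, 20539/3150)
Σ b_i: (-5/9)·1 + 13/9·1 + (-1)·1 + 29/10·1 = 251/90 ≠ 1 ⇒ order 0.

0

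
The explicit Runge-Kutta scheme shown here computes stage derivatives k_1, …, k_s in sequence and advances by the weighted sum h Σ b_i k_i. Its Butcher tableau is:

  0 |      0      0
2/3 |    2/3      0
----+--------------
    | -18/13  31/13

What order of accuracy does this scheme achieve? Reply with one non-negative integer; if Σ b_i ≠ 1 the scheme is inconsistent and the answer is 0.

1

b = (-18/13, 31/13)
c = (0, 2/3)
Σ b_i: (-18/13)·1 + 31/13·1 = 1 ✓
b·c: 31/13·2/3 = 62/39 ≠ 1/2 ⇒ order 1.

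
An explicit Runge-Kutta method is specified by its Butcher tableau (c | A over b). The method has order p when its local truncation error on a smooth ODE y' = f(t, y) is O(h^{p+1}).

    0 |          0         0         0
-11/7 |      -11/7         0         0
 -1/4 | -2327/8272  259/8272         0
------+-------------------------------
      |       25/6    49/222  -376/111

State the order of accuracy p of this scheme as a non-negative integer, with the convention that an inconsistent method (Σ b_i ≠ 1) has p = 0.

b = (25/6, 49/222, -376/111)
c = (0, -11/7, -1/4)
Ac = (0, 0, -37/752)
Σ b_i: 25/6·1 + 49/222·1 + (-376/111)·1 = 1 ✓
b·c: 49/222·(-11/7) + (-376/111)·(-1/4) = 1/2 ✓
b·c²: 49/222·121/49 + (-376/111)·1/16 = 1/3 ✓
b·Ac: (-376/111)·(-37/752) = 1/6 ✓; 3 stages ⇒ order 3.

3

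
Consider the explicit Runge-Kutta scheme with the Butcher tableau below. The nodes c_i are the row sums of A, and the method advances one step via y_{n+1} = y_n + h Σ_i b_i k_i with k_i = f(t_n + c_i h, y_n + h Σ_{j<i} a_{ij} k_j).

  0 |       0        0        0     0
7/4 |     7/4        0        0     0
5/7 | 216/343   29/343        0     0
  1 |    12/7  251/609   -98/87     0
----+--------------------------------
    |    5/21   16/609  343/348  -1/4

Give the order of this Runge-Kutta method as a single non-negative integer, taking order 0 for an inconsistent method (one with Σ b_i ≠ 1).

4

b = (5/21, 16/609, 343/348, -1/4)
c = (0, 7/4, 5/7, 1)
Ac = (0, 0, 29/196, -1/12)
Σ b_i: 5/21·1 + 16/609·1 + 343/348·1 + (-1/4)·1 = 1 ✓
b·c: 16/609·7/4 + 343/348·5/7 + (-1/4)·1 = 1/2 ✓
b·c²: 16/609·49/16 + 343/348·25/49 + (-1/4)·1 = 1/3 ✓
b·Ac: 343/348·29/196 + (-1/4)·(-1/12) = 1/6 ✓
b·c³: 16/609·343/64 + 343/348·125/343 + (-1/4)·1 = 1/4 ✓
b·(c∘Ac): 343/348·145/1372 + (-1/4)·(-1/12) = 1/8 ✓
b·Ac²: 343/348·29/112 + (-1/4)·11/16 = 1/12 ✓
b·A²c: (-1/4)·(-1/6) = 1/24 ✓; 4 stages ⇒ order 4.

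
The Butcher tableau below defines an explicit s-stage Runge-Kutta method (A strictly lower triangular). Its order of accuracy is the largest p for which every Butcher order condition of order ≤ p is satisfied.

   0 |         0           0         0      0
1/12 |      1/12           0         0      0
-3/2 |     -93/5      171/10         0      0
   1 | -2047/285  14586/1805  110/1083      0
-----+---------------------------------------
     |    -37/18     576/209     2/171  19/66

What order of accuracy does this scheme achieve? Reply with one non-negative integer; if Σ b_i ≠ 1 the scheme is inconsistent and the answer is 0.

b = (-37/18, 576/209, 2/171, 19/66)
c = (0, 1/12, -3/2, 1)
Ac = (0, 0, 57/40, 99/190)
Σ b_i: (-37/18)·1 + 576/209·1 + 2/171·1 + 19/66·1 = 1 ✓
b·c: 576/209·1/12 + 2/171·(-3/2) + 19/66·1 = 1/2 ✓
b·c²: 576/209·1/144 + 2/171·9/4 + 19/66·1 = 1/3 ✓
b·Ac: 2/171·57/40 + 19/66·99/190 = 1/6 ✓
b·c³: 576/209·1/1728 + 2/171·(-27/8) + 19/66·1 = 1/4 ✓
b·(c∘Ac): 2/171·(-171/80) + 19/66·99/190 = 1/8 ✓
b·Ac²: 2/171·19/160 + 19/66·649/2280 = 1/12 ✓
b·A²c: 19/66·11/76 = 1/24 ✓; 4 stages ⇒ order 4.

4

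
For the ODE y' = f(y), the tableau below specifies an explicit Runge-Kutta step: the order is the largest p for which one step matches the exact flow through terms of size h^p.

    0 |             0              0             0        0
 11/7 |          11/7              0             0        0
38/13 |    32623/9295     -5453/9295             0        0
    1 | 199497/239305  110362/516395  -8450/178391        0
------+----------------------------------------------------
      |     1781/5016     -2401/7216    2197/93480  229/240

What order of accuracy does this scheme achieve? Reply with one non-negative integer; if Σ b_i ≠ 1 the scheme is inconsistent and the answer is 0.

b = (1781/5016, -2401/7216, 2197/93480, 229/240)
c = (0, 11/7, 38/13, 1)
Ac = (0, 0, -779/845, 226/1145)
Σ b_i: 1781/5016·1 + (-2401/7216)·1 + 2197/93480·1 + 229/240·1 = 1 ✓
b·c: (-2401/7216)·11/7 + 2197/93480·38/13 + 229/240·1 = 1/2 ✓
b·c²: (-2401/7216)·121/49 + 2197/93480·1444/169 + 229/240·1 = 1/3 ✓
b·Ac: 2197/93480·(-779/845) + 229/240·226/1145 = 1/6 ✓
b·c³: (-2401/7216)·1331/343 + 2197/93480·54872/2197 + 229/240·1 = 1/4 ✓
b·(c∘Ac): 2197/93480·(-29602/10985) + 229/240·226/1145 = 1/8 ✓
b·Ac²: 2197/93480·(-8569/5915) + 229/240·986/8015 = 1/12 ✓
b·A²c: 229/240·10/229 = 1/24 ✓; 4 stages ⇒ order 4.

4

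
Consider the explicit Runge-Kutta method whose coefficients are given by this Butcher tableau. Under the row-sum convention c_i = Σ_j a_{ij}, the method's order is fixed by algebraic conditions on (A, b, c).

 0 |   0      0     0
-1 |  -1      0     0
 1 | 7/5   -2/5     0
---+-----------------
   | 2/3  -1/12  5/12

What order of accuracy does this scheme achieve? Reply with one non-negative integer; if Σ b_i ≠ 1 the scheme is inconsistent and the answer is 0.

3

b = (2/3, -1/12, 5/12)
c = (0, -1, 1)
Ac = (0, 0, 2/5)
Σ b_i: 2/3·1 + (-1/12)·1 + 5/12·1 = 1 ✓
b·c: (-1/12)·(-1) + 5/12·1 = 1/2 ✓
b·c²: (-1/12)·1 + 5/12·1 = 1/3 ✓
b·Ac: 5/12·2/5 = 1/6 ✓; 3 stages ⇒ order 3.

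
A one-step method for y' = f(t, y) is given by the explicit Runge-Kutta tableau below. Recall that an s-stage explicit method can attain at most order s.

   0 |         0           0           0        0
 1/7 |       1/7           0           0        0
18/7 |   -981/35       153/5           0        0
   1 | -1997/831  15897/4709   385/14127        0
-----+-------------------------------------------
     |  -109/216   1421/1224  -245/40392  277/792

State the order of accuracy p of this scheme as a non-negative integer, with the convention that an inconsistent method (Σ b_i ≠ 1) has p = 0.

b = (-109/216, 1421/1224, -245/40392, 277/792)
c = (0, 1/7, 18/7, 1)
Ac = (0, 0, 153/35, 153/277)
Σ b_i: (-109/216)·1 + 1421/1224·1 + (-245/40392)·1 + 277/792·1 = 1 ✓
b·c: 1421/1224·1/7 + (-245/40392)·18/7 + 277/792·1 = 1/2 ✓
b·c²: 1421/1224·1/49 + (-245/40392)·324/49 + 277/792·1 = 1/3 ✓
b·Ac: (-245/40392)·153/35 + 277/792·153/277 = 1/6 ✓
b·c³: 1421/1224·1/343 + (-245/40392)·5832/343 + 277/792·1 = 1/4 ✓
b·(c∘Ac): (-245/40392)·2754/245 + 277/792·153/277 = 1/8 ✓
b·Ac²: (-245/40392)·153/245 + 277/792·69/277 = 1/12 ✓
b·A²c: 277/792·33/277 = 1/24 ✓; 4 stages ⇒ order 4.

4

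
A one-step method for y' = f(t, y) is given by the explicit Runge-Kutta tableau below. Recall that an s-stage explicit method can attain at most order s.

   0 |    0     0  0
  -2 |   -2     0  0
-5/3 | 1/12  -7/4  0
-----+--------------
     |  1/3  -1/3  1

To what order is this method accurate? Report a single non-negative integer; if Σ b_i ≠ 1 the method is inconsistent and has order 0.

b = (1/3, -1/3, 1)
c = (0, -2, -5/3)
Ac = (0, 0, 7/2)
Σ b_i: 1/3·1 + (-1/3)·1 + 1·1 = 1 ✓
b·c: (-1/3)·(-2) + 1·(-5/3) = -1 ≠ 1/2 ⇒ order 1.

1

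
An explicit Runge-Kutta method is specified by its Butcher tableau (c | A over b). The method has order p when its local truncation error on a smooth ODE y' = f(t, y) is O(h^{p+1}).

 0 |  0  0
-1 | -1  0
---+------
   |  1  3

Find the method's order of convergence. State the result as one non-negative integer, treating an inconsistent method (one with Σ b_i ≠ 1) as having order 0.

b = (1, 3)
c = (0, -1)
Σ b_i: 1·1 + 3·1 = 4 ≠ 1 ⇒ order 0.

0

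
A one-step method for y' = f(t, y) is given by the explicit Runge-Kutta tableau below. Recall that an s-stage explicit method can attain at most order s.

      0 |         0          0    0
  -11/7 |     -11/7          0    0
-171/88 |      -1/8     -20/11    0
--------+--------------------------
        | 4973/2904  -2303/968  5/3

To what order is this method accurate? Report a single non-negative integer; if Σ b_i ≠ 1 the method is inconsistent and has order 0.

b = (4973/2904, -2303/968, 5/3)
c = (0, -11/7, -171/88)
Ac = (0, 0, 20/7)
Σ b_i: 4973/2904·1 + (-2303/968)·1 + 5/3·1 = 1 ✓
b·c: (-2303/968)·(-11/7) + 5/3·(-171/88) = 1/2 ✓
b·c²: (-2303/968)·121/49 + 5/3·29241/7744 = 3239/7744 ≠ 1/3 ⇒ order 2.
b·Ac: 5/3·20/7 = 100/21 ≠ 1/6

2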